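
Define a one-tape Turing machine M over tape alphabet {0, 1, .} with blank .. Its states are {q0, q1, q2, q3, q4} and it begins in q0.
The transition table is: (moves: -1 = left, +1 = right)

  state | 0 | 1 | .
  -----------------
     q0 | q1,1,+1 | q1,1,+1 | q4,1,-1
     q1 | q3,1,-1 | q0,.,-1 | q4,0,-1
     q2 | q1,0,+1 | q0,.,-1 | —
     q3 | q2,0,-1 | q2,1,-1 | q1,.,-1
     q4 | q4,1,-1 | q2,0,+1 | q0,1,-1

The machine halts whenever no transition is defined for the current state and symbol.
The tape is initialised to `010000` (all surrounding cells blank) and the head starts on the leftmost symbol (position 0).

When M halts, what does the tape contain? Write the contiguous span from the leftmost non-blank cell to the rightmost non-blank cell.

state=q0 head=0 tape=.[0]10000   (q0,0)→(q1,1,+1)
state=q1 head=1 tape=.1[1]0000   (q1,1)→(q0,.,-1)
state=q0 head=0 tape=.[1].0000   (q0,1)→(q1,1,+1)
state=q1 head=1 tape=.1[.]0000   (q1,.)→(q4,0,-1)
state=q4 head=0 tape=.[1]00000   (q4,1)→(q2,0,+1)
state=q2 head=1 tape=.0[0]0000   (q2,0)→(q1,0,+1)
state=q1 head=2 tape=.00[0]000   (q1,0)→(q3,1,-1)
state=q3 head=1 tape=.0[0]1000   (q3,0)→(q2,0,-1)
state=q2 head=0 tape=.[0]01000   (q2,0)→(q1,0,+1)
state=q1 head=1 tape=.0[0]1000   (q1,0)→(q3,1,-1)
state=q3 head=0 tape=.[0]11000   (q3,0)→(q2,0,-1)
state=q2 head=-1 tape=[.]011000
The non-blank tape span at halt is 011000.

011000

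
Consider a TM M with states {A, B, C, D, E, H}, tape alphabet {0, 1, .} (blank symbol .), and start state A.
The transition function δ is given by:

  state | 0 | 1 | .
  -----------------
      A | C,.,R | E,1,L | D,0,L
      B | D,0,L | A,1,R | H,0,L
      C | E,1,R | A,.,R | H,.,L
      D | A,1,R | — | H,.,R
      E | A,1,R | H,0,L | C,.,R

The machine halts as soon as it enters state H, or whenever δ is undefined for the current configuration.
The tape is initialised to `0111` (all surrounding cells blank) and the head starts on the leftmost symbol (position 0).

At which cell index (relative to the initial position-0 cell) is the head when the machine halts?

4

state=A head=0 tape=[0]111.   (A,0)→(C,.,R)
state=C head=1 tape=.[1]11.   (C,1)→(A,.,R)
state=A head=2 tape=..[1]1.   (A,1)→(E,1,L)
state=E head=1 tape=.[.]11.   (E,.)→(C,.,R)
state=C head=2 tape=..[1]1.   (C,1)→(A,.,R)
state=A head=3 tape=...[1].   (A,1)→(E,1,L)
state=E head=2 tape=..[.]1.   (E,.)→(C,.,R)
state=C head=3 tape=...[1].   (C,1)→(A,.,R)
state=A head=4 tape=....[.]   (A,.)→(D,0,L)
state=D head=3 tape=...[.]0   (D,.)→(H,.,R)
state=H head=4 tape=....[0]
At halt the head is at cell 4.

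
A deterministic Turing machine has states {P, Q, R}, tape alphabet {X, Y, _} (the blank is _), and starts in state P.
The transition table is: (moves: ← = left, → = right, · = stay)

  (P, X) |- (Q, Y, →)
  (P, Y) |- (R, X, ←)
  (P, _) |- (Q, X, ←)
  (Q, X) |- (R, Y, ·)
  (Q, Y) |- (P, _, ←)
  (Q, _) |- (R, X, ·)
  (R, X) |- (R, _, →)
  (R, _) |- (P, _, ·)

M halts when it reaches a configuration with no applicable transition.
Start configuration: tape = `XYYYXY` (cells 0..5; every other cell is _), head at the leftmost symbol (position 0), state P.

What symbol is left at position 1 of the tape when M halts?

state=P head=0 tape=__[X]YYYXY   (P,X)→(Q,Y,→)
state=Q head=1 tape=__Y[Y]YYXY   (Q,Y)→(P,_,←)
state=P head=0 tape=__[Y]_YYXY   (P,Y)→(R,X,←)
state=R head=-1 tape=_[_]X_YYXY   (R,_)→(P,_,·)
state=P head=-1 tape=_[_]X_YYXY   (P,_)→(Q,X,←)
state=Q head=-2 tape=[_]XX_YYXY   (Q,_)→(R,X,·)
state=R head=-2 tape=[X]XX_YYXY   (R,X)→(R,_,→)
state=R head=-1 tape=_[X]X_YYXY   (R,X)→(R,_,→)
state=R head=0 tape=__[X]_YYXY   (R,X)→(R,_,→)
state=R head=1 tape=___[_]YYXY   (R,_)→(P,_,·)
state=P head=1 tape=___[_]YYXY   (P,_)→(Q,X,←)
state=Q head=0 tape=__[_]XYYXY   (Q,_)→(R,X,·)
state=R head=0 tape=__[X]XYYXY   (R,X)→(R,_,→)
state=R head=1 tape=___[X]YYXY   (R,X)→(R,_,→)
state=R head=2 tape=____[Y]YXY
Cell 1 holds _ when M halts.

_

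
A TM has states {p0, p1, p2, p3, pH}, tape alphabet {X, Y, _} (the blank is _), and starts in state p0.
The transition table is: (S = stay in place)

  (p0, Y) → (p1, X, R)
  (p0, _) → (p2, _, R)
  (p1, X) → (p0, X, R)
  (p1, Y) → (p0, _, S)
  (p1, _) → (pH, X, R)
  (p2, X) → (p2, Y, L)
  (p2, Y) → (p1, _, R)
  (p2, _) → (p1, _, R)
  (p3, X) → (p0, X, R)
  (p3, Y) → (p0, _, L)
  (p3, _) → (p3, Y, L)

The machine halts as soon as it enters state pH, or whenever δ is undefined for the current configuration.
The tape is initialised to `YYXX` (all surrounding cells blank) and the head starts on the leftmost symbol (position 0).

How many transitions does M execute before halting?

p0 | [Y]YXX___   read Y → write X, move R, go to p1
p1 | X[Y]XX___   read Y → write _, move S, go to p0
p0 | X[_]XX___   read _ → write _, move R, go to p2
p2 | X_[X]X___   read X → write Y, move L, go to p2
p2 | X[_]YX___   read _ → write _, move R, go to p1
p1 | X_[Y]X___   read Y → write _, move S, go to p0
p0 | X_[_]X___   read _ → write _, move R, go to p2
p2 | X__[X]___   read X → write Y, move L, go to p2
p2 | X_[_]Y___   read _ → write _, move R, go to p1
p1 | X__[Y]___   read Y → write _, move S, go to p0
p0 | X__[_]___   read _ → write _, move R, go to p2
p2 | X___[_]__   read _ → write _, move R, go to p1
p1 | X____[_]_   read _ → write X, move R, go to pH
pH | X____X[_]
M halts after 13 transitions.

13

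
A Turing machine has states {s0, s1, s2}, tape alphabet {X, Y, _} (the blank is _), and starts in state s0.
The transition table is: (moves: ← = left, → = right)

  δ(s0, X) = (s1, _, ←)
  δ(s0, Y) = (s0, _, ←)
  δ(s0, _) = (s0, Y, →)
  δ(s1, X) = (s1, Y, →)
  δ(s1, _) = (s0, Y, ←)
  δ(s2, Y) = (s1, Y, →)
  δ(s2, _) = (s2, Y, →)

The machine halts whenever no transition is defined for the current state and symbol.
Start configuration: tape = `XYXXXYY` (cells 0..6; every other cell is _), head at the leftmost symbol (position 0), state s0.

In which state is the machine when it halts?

s0 | ____[X]YXXXYY   read X → write _, move ←, go to s1
s1 | ___[_]_YXXXYY   read _ → write Y, move ←, go to s0
s0 | __[_]Y_YXXXYY   read _ → write Y, move →, go to s0
s0 | __Y[Y]_YXXXYY   read Y → write _, move ←, go to s0
s0 | __[Y]__YXXXYY   read Y → write _, move ←, go to s0
s0 | _[_]___YXXXYY   read _ → write Y, move →, go to s0
s0 | _Y[_]__YXXXYY   read _ → write Y, move →, go to s0
s0 | _YY[_]_YXXXYY   read _ → write Y, move →, go to s0
s0 | _YYY[_]YXXXYY   read _ → write Y, move →, go to s0
s0 | _YYYY[Y]XXXYY   read Y → write _, move ←, go to s0
s0 | _YYY[Y]_XXXYY   read Y → write _, move ←, go to s0
s0 | _YY[Y]__XXXYY   read Y → write _, move ←, go to s0
s0 | _Y[Y]___XXXYY   read Y → write _, move ←, go to s0
s0 | _[Y]____XXXYY   read Y → write _, move ←, go to s0
s0 | [_]_____XXXYY   read _ → write Y, move →, go to s0
s0 | Y[_]____XXXYY   read _ → write Y, move →, go to s0
s0 | YY[_]___XXXYY   read _ → write Y, move →, go to s0
s0 | YYY[_]__XXXYY   read _ → write Y, move →, go to s0
s0 | YYYY[_]_XXXYY   read _ → write Y, move →, go to s0
s0 | YYYYY[_]XXXYY   read _ → write Y, move →, go to s0
s0 | YYYYYY[X]XXYY   read X → write _, move ←, go to s1
s1 | YYYYY[Y]_XXYY
No transition is defined for (s1, Y); M halts in state s1.

s1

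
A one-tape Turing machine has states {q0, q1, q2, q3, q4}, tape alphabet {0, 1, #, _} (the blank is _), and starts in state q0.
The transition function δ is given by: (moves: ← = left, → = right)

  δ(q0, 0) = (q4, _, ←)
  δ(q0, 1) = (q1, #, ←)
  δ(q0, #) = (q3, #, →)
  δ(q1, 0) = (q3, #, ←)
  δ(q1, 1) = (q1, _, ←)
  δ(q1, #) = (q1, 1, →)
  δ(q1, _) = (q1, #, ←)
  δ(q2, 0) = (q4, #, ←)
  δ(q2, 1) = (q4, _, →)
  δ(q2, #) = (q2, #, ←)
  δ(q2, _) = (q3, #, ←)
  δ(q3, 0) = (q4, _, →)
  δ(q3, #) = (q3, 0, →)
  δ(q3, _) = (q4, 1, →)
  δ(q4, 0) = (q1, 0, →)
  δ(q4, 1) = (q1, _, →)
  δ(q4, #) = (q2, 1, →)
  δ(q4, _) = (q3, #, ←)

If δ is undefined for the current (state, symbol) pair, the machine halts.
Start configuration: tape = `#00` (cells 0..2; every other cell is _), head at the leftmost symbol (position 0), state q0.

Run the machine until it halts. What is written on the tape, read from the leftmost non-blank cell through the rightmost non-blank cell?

#1_1#

q0 | [#]00__   read # → write #, move →, go to q3
q3 | #[0]0__   read 0 → write _, move →, go to q4
q4 | #_[0]__   read 0 → write 0, move →, go to q1
q1 | #_0[_]_   read _ → write #, move ←, go to q1
q1 | #_[0]#_   read 0 → write #, move ←, go to q3
q3 | #[_]##_   read _ → write 1, move →, go to q4
q4 | #1[#]#_   read # → write 1, move →, go to q2
q2 | #11[#]_   read # → write #, move ←, go to q2
q2 | #1[1]#_   read 1 → write _, move →, go to q4
q4 | #1_[#]_   read # → write 1, move →, go to q2
q2 | #1_1[_]   read _ → write #, move ←, go to q3
q3 | #1_[1]#
The non-blank tape span at halt is #1_1#.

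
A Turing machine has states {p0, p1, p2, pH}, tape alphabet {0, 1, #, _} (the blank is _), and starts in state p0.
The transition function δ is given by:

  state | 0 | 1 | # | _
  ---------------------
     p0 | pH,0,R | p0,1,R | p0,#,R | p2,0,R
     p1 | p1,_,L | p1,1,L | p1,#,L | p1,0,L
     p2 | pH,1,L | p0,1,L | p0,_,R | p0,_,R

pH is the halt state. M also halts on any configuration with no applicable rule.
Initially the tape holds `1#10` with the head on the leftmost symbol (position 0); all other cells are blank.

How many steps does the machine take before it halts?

p0 | [1]#10_   read 1 → write 1, move R, go to p0
p0 | 1[#]10_   read # → write #, move R, go to p0
p0 | 1#[1]0_   read 1 → write 1, move R, go to p0
p0 | 1#1[0]_   read 0 → write 0, move R, go to pH
pH | 1#10[_]
M halts after 4 transitions.

4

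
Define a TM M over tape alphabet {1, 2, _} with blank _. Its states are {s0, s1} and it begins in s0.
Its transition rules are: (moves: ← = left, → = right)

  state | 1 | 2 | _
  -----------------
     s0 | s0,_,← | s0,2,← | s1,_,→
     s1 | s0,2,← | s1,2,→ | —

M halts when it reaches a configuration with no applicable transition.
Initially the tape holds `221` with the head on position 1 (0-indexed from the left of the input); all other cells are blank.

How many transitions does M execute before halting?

12

s0 | _2[2]1_   read 2 → write 2, move ←, go to s0
s0 | _[2]21_   read 2 → write 2, move ←, go to s0
s0 | [_]221_   read _ → write _, move →, go to s1
s1 | _[2]21_   read 2 → write 2, move →, go to s1
s1 | _2[2]1_   read 2 → write 2, move →, go to s1
s1 | _22[1]_   read 1 → write 2, move ←, go to s0
s0 | _2[2]2_   read 2 → write 2, move ←, go to s0
s0 | _[2]22_   read 2 → write 2, move ←, go to s0
s0 | [_]222_   read _ → write _, move →, go to s1
s1 | _[2]22_   read 2 → write 2, move →, go to s1
s1 | _2[2]2_   read 2 → write 2, move →, go to s1
s1 | _22[2]_   read 2 → write 2, move →, go to s1
s1 | _222[_]
M halts after 12 transitions.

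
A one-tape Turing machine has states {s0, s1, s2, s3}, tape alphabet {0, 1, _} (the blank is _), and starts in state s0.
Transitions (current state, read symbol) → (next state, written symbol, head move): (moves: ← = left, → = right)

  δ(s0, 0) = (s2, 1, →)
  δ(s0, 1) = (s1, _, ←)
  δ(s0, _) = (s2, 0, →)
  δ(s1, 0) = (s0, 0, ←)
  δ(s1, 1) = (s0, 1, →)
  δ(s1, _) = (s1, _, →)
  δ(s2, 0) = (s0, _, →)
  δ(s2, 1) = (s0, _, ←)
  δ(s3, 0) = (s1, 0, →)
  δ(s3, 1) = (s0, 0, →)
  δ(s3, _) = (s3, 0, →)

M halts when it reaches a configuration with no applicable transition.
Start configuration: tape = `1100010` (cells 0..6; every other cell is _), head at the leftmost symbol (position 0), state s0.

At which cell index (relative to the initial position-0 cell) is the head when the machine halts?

8

state=s0 head=0 tape=_[1]100010__   (s0,1)→(s1,_,←)
state=s1 head=-1 tape=[_]_100010__   (s1,_)→(s1,_,→)
state=s1 head=0 tape=_[_]100010__   (s1,_)→(s1,_,→)
state=s1 head=1 tape=__[1]00010__   (s1,1)→(s0,1,→)
state=s0 head=2 tape=__1[0]0010__   (s0,0)→(s2,1,→)
state=s2 head=3 tape=__11[0]010__   (s2,0)→(s0,_,→)
state=s0 head=4 tape=__11_[0]10__   (s0,0)→(s2,1,→)
state=s2 head=5 tape=__11_1[1]0__   (s2,1)→(s0,_,←)
state=s0 head=4 tape=__11_[1]_0__   (s0,1)→(s1,_,←)
state=s1 head=3 tape=__11[_]__0__   (s1,_)→(s1,_,→)
state=s1 head=4 tape=__11_[_]_0__   (s1,_)→(s1,_,→)
state=s1 head=5 tape=__11__[_]0__   (s1,_)→(s1,_,→)
state=s1 head=6 tape=__11___[0]__   (s1,0)→(s0,0,←)
state=s0 head=5 tape=__11__[_]0__   (s0,_)→(s2,0,→)
state=s2 head=6 tape=__11__0[0]__   (s2,0)→(s0,_,→)
state=s0 head=7 tape=__11__0_[_]_   (s0,_)→(s2,0,→)
state=s2 head=8 tape=__11__0_0[_]
At halt the head is at cell 8.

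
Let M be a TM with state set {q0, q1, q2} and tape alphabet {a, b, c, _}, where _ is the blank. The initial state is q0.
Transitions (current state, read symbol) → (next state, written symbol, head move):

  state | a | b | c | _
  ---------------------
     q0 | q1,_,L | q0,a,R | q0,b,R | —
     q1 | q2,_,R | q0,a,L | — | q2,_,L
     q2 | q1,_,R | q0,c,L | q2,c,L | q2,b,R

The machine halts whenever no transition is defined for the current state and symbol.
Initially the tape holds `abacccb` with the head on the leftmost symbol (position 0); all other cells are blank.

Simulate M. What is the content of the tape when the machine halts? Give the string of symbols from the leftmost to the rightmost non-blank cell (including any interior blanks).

q0 | __[a]bacccb_   read a → write _, move L, go to q1
q1 | _[_]_bacccb_   read _ → write _, move L, go to q2
q2 | [_]__bacccb_   read _ → write b, move R, go to q2
q2 | b[_]_bacccb_   read _ → write b, move R, go to q2
q2 | bb[_]bacccb_   read _ → write b, move R, go to q2
q2 | bbb[b]acccb_   read b → write c, move L, go to q0
q0 | bb[b]cacccb_   read b → write a, move R, go to q0
q0 | bba[c]acccb_   read c → write b, move R, go to q0
q0 | bbab[a]cccb_   read a → write _, move L, go to q1
q1 | bba[b]_cccb_   read b → write a, move L, go to q0
q0 | bb[a]a_cccb_   read a → write _, move L, go to q1
q1 | b[b]_a_cccb_   read b → write a, move L, go to q0
q0 | [b]a_a_cccb_   read b → write a, move R, go to q0
q0 | a[a]_a_cccb_   read a → write _, move L, go to q1
q1 | [a]__a_cccb_   read a → write _, move R, go to q2
q2 | _[_]_a_cccb_   read _ → write b, move R, go to q2
q2 | _b[_]a_cccb_   read _ → write b, move R, go to q2
q2 | _bb[a]_cccb_   read a → write _, move R, go to q1
q1 | _bb_[_]cccb_   read _ → write _, move L, go to q2
q2 | _bb[_]_cccb_   read _ → write b, move R, go to q2
q2 | _bbb[_]cccb_   read _ → write b, move R, go to q2
q2 | _bbbb[c]ccb_   read c → write c, move L, go to q2
q2 | _bbb[b]cccb_   read b → write c, move L, go to q0
q0 | _bb[b]ccccb_   read b → write a, move R, go to q0
q0 | _bba[c]cccb_   read c → write b, move R, go to q0
q0 | _bbab[c]ccb_   read c → write b, move R, go to q0
q0 | _bbabb[c]cb_   read c → write b, move R, go to q0
q0 | _bbabbb[c]b_   read c → write b, move R, go to q0
q0 | _bbabbbb[b]_   read b → write a, move R, go to q0
q0 | _bbabbbba[_]
The non-blank tape span at halt is bbabbbba.

bbabbbba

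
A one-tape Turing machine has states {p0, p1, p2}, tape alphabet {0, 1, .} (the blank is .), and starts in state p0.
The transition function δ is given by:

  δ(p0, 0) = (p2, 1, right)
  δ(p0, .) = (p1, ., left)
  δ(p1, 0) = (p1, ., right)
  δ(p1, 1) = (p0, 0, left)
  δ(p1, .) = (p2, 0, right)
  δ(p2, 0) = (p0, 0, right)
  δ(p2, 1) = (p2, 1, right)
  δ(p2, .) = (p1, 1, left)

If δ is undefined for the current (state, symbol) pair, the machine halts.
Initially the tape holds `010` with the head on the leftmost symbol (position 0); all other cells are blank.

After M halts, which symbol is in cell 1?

0

p0 | [0]10..   read 0 → write 1, move right, go to p2
p2 | 1[1]0..   read 1 → write 1, move right, go to p2
p2 | 11[0]..   read 0 → write 0, move right, go to p0
p0 | 110[.].   read . → write ., move left, go to p1
p1 | 11[0]..   read 0 → write ., move right, go to p1
p1 | 11.[.].   read . → write 0, move right, go to p2
p2 | 11.0[.]   read . → write 1, move left, go to p1
p1 | 11.[0]1   read 0 → write ., move right, go to p1
p1 | 11..[1]   read 1 → write 0, move left, go to p0
p0 | 11.[.]0   read . → write ., move left, go to p1
p1 | 11[.].0   read . → write 0, move right, go to p2
p2 | 110[.]0   read . → write 1, move left, go to p1
p1 | 11[0]10   read 0 → write ., move right, go to p1
p1 | 11.[1]0   read 1 → write 0, move left, go to p0
p0 | 11[.]00   read . → write ., move left, go to p1
p1 | 1[1].00   read 1 → write 0, move left, go to p0
p0 | [1]0.00
Cell 1 holds 0 when M halts.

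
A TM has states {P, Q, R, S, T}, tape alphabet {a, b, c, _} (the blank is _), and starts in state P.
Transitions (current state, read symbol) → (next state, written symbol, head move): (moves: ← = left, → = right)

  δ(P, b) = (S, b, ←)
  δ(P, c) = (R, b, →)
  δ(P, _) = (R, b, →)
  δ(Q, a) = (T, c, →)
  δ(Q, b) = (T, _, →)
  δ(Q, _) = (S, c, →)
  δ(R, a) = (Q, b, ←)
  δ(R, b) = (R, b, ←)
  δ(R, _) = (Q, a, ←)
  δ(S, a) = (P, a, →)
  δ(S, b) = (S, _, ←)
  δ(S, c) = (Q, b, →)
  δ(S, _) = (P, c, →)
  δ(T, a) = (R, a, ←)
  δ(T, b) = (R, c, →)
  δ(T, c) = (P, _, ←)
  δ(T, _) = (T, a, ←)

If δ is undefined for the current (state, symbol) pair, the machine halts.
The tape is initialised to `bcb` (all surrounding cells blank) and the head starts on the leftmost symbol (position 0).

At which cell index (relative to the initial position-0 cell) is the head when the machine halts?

P | __[b]cb   read b → write b, move ←, go to S
S | _[_]bcb   read _ → write c, move →, go to P
P | _c[b]cb   read b → write b, move ←, go to S
S | _[c]bcb   read c → write b, move →, go to Q
Q | _b[b]cb   read b → write _, move →, go to T
T | _b_[c]b   read c → write _, move ←, go to P
P | _b[_]_b   read _ → write b, move →, go to R
R | _bb[_]b   read _ → write a, move ←, go to Q
Q | _b[b]ab   read b → write _, move →, go to T
T | _b_[a]b   read a → write a, move ←, go to R
R | _b[_]ab   read _ → write a, move ←, go to Q
Q | _[b]aab   read b → write _, move →, go to T
T | __[a]ab   read a → write a, move ←, go to R
R | _[_]aab   read _ → write a, move ←, go to Q
Q | [_]aaab   read _ → write c, move →, go to S
S | c[a]aab   read a → write a, move →, go to P
P | ca[a]ab
At halt the head is at cell 0.

0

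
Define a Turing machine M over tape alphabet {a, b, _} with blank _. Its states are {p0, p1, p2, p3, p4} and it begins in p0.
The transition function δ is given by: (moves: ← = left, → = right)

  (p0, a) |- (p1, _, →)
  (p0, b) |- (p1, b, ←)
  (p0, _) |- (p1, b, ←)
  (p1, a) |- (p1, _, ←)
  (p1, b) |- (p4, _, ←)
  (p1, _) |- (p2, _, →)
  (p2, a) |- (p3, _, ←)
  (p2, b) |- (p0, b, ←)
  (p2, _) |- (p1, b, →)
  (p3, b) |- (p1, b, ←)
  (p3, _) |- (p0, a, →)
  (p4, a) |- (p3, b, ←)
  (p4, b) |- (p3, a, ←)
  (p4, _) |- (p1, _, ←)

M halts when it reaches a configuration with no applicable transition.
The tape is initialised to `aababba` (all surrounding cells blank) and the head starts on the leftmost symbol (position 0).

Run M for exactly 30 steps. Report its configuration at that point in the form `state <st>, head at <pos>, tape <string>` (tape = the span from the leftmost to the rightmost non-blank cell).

p0 | _[a]ababba   read a → write _, move →, go to p1
p1 | __[a]babba   read a → write _, move ←, go to p1
p1 | _[_]_babba   read _ → write _, move →, go to p2
p2 | __[_]babba   read _ → write b, move →, go to p1
p1 | __b[b]abba   read b → write _, move ←, go to p4
p4 | __[b]_abba   read b → write a, move ←, go to p3
p3 | _[_]a_abba   read _ → write a, move →, go to p0
p0 | _a[a]_abba   read a → write _, move →, go to p1
p1 | _a_[_]abba   read _ → write _, move →, go to p2
p2 | _a__[a]bba   read a → write _, move ←, go to p3
p3 | _a_[_]_bba   read _ → write a, move →, go to p0
p0 | _a_a[_]bba   read _ → write b, move ←, go to p1
p1 | _a_[a]bbba   read a → write _, move ←, go to p1
p1 | _a[_]_bbba   read _ → write _, move →, go to p2
p2 | _a_[_]bbba   read _ → write b, move →, go to p1
p1 | _a_b[b]bba   read b → write _, move ←, go to p4
p4 | _a_[b]_bba   read b → write a, move ←, go to p3
p3 | _a[_]a_bba   read _ → write a, move →, go to p0
p0 | _aa[a]_bba   read a → write _, move →, go to p1
p1 | _aa_[_]bba   read _ → write _, move →, go to p2
p2 | _aa__[b]ba   read b → write b, move ←, go to p0
p0 | _aa_[_]bba   read _ → write b, move ←, go to p1
p1 | _aa[_]bbba   read _ → write _, move →, go to p2
p2 | _aa_[b]bba   read b → write b, move ←, go to p0
p0 | _aa[_]bbba   read _ → write b, move ←, go to p1
p1 | _a[a]bbbba   read a → write _, move ←, go to p1
p1 | _[a]_bbbba   read a → write _, move ←, go to p1
p1 | [_]__bbbba   read _ → write _, move →, go to p2
p2 | _[_]_bbbba   read _ → write b, move →, go to p1
p1 | _b[_]bbbba   read _ → write _, move →, go to p2
p2 | _b_[b]bbba
After 30 steps: state p2, head at 2, tape b_bbbba.

state p2, head at 2, tape b_bbbba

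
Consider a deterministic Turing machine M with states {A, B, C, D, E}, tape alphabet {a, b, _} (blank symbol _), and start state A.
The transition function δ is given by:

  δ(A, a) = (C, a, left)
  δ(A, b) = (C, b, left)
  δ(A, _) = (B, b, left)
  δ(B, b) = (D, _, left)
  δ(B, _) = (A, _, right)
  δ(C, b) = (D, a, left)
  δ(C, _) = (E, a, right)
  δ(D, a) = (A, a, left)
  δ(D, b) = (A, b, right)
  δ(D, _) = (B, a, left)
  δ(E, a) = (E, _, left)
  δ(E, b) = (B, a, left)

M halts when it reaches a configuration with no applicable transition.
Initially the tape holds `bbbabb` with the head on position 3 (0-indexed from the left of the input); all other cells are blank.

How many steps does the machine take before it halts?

14

A | ___bbb[a]bb   read a → write a, move left, go to C
C | ___bb[b]abb   read b → write a, move left, go to D
D | ___b[b]aabb   read b → write b, move right, go to A
A | ___bb[a]abb   read a → write a, move left, go to C
C | ___b[b]aabb   read b → write a, move left, go to D
D | ___[b]aaabb   read b → write b, move right, go to A
A | ___b[a]aabb   read a → write a, move left, go to C
C | ___[b]aaabb   read b → write a, move left, go to D
D | __[_]aaaabb   read _ → write a, move left, go to B
B | _[_]aaaaabb   read _ → write _, move right, go to A
A | __[a]aaaabb   read a → write a, move left, go to C
C | _[_]aaaaabb   read _ → write a, move right, go to E
E | _a[a]aaaabb   read a → write _, move left, go to E
E | _[a]_aaaabb   read a → write _, move left, go to E
E | [_]__aaaabb
M halts after 14 transitions.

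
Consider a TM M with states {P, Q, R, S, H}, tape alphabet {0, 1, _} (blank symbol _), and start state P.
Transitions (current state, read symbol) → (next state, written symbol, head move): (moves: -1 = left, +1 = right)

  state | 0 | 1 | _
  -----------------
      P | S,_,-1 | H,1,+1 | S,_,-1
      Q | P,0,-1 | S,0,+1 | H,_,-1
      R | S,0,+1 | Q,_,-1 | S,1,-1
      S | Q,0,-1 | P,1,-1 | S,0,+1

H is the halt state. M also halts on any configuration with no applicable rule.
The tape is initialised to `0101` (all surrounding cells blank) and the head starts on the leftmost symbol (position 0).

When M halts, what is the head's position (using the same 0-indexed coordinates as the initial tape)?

-3

state=P head=0 tape=___[0]101   (P,0)→(S,_,-1)
state=S head=-1 tape=__[_]_101   (S,_)→(S,0,+1)
state=S head=0 tape=__0[_]101   (S,_)→(S,0,+1)
state=S head=1 tape=__00[1]01   (S,1)→(P,1,-1)
state=P head=0 tape=__0[0]101   (P,0)→(S,_,-1)
state=S head=-1 tape=__[0]_101   (S,0)→(Q,0,-1)
state=Q head=-2 tape=_[_]0_101   (Q,_)→(H,_,-1)
state=H head=-3 tape=[_]_0_101
At halt the head is at cell -3.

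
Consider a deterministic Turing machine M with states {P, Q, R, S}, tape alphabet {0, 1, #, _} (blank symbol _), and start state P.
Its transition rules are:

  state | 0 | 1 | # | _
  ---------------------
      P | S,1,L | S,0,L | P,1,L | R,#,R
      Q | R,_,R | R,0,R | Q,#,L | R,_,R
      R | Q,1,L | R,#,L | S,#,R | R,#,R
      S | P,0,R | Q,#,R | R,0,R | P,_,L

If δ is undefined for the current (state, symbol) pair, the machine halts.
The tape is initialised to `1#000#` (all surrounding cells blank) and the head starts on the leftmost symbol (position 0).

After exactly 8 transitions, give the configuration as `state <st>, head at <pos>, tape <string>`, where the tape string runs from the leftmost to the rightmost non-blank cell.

state R, head at -2, tape ##1#000#

P | ___[1]#000#   read 1 → write 0, move L, go to S
S | __[_]0#000#   read _ → write _, move L, go to P
P | _[_]_0#000#   read _ → write #, move R, go to R
R | _#[_]0#000#   read _ → write #, move R, go to R
R | _##[0]#000#   read 0 → write 1, move L, go to Q
Q | _#[#]1#000#   read # → write #, move L, go to Q
Q | _[#]#1#000#   read # → write #, move L, go to Q
Q | [_]##1#000#   read _ → write _, move R, go to R
R | _[#]#1#000#
After 8 steps: state R, head at -2, tape ##1#000#.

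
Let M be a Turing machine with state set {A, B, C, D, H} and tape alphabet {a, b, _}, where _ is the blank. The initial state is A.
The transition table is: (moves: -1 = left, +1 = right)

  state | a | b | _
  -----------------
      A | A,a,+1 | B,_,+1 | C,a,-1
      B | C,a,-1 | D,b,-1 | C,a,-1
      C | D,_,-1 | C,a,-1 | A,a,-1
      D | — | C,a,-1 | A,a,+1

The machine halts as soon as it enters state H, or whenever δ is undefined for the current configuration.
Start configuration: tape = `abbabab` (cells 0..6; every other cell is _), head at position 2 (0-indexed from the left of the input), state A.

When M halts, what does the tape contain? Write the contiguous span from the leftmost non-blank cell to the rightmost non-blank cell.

aaaaaaa_a

A | ab[b]abab__   read b → write _, move +1, go to B
B | ab_[a]bab__   read a → write a, move -1, go to C
C | ab[_]abab__   read _ → write a, move -1, go to A
A | a[b]aabab__   read b → write _, move +1, go to B
B | a_[a]abab__   read a → write a, move -1, go to C
C | a[_]aabab__   read _ → write a, move -1, go to A
A | [a]aaabab__   read a → write a, move +1, go to A
A | a[a]aabab__   read a → write a, move +1, go to A
A | aa[a]abab__   read a → write a, move +1, go to A
A | aaa[a]bab__   read a → write a, move +1, go to A
A | aaaa[b]ab__   read b → write _, move +1, go to B
B | aaaa_[a]b__   read a → write a, move -1, go to C
C | aaaa[_]ab__   read _ → write a, move -1, go to A
A | aaa[a]aab__   read a → write a, move +1, go to A
A | aaaa[a]ab__   read a → write a, move +1, go to A
A | aaaaa[a]b__   read a → write a, move +1, go to A
A | aaaaaa[b]__   read b → write _, move +1, go to B
B | aaaaaa_[_]_   read _ → write a, move -1, go to C
C | aaaaaa[_]a_   read _ → write a, move -1, go to A
A | aaaaa[a]aa_   read a → write a, move +1, go to A
A | aaaaaa[a]a_   read a → write a, move +1, go to A
A | aaaaaaa[a]_   read a → write a, move +1, go to A
A | aaaaaaaa[_]   read _ → write a, move -1, go to C
C | aaaaaaa[a]a   read a → write _, move -1, go to D
D | aaaaaa[a]_a
The non-blank tape span at halt is aaaaaaa_a.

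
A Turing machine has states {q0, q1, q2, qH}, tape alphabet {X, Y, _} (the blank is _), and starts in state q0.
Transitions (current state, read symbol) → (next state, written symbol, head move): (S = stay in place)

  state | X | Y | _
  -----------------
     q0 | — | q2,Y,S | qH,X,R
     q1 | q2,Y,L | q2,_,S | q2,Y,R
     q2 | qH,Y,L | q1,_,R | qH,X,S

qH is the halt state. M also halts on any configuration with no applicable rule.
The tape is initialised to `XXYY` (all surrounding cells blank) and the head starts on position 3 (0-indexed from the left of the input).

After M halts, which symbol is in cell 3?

q0 | XXY[Y]__   read Y → write Y, move S, go to q2
q2 | XXY[Y]__   read Y → write _, move R, go to q1
q1 | XXY_[_]_   read _ → write Y, move R, go to q2
q2 | XXY_Y[_]   read _ → write X, move S, go to qH
qH | XXY_Y[X]
Cell 3 holds _ when M halts.

_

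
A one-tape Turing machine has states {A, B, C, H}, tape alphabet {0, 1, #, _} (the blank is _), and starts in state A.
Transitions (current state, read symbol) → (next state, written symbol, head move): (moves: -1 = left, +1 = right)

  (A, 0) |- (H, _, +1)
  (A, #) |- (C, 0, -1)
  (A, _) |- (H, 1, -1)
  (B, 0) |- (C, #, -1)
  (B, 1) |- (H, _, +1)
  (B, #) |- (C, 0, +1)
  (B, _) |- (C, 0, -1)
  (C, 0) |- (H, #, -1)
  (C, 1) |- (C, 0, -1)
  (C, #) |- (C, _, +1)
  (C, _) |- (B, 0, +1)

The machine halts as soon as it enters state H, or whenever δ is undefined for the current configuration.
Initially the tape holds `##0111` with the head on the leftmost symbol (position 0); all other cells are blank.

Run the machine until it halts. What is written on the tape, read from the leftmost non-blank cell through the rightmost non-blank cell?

###0111

state=A head=0 tape=__[#]#0111   (A,#)→(C,0,-1)
state=C head=-1 tape=_[_]0#0111   (C,_)→(B,0,+1)
state=B head=0 tape=_0[0]#0111   (B,0)→(C,#,-1)
state=C head=-1 tape=_[0]##0111   (C,0)→(H,#,-1)
state=H head=-2 tape=[_]###0111
The non-blank tape span at halt is ###0111.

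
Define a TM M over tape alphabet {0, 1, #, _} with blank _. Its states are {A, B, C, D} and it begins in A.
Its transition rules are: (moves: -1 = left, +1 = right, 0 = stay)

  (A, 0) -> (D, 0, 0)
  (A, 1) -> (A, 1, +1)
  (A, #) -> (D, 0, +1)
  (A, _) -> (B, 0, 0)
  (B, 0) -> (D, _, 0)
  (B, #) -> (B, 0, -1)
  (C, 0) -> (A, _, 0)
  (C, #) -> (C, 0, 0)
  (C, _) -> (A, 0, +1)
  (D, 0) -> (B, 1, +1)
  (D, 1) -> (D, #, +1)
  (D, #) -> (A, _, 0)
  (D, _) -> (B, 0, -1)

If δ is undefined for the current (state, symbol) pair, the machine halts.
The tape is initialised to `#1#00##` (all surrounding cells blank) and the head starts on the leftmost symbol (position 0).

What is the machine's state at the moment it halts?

B

state=A head=0 tape=_[#]1#00##   (A,#)→(D,0,+1)
state=D head=1 tape=_0[1]#00##   (D,1)→(D,#,+1)
state=D head=2 tape=_0#[#]00##   (D,#)→(A,_,0)
state=A head=2 tape=_0#[_]00##   (A,_)→(B,0,0)
state=B head=2 tape=_0#[0]00##   (B,0)→(D,_,0)
state=D head=2 tape=_0#[_]00##   (D,_)→(B,0,-1)
state=B head=1 tape=_0[#]000##   (B,#)→(B,0,-1)
state=B head=0 tape=_[0]0000##   (B,0)→(D,_,0)
state=D head=0 tape=_[_]0000##   (D,_)→(B,0,-1)
state=B head=-1 tape=[_]00000##
No transition is defined for (B, _); M halts in state B.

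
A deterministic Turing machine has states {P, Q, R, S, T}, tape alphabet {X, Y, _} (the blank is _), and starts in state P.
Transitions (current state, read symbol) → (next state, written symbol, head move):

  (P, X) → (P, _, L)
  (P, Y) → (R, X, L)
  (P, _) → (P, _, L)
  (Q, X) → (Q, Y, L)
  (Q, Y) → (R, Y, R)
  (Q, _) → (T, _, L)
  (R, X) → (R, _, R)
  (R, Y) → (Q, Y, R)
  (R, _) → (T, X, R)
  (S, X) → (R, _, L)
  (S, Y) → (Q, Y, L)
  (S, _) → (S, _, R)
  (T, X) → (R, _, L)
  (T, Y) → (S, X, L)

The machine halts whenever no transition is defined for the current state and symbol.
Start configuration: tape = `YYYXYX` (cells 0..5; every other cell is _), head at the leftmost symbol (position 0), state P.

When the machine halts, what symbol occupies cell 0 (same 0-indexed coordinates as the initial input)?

_

P | _[Y]YYXYX   read Y → write X, move L, go to R
R | [_]XYYXYX   read _ → write X, move R, go to T
T | X[X]YYXYX   read X → write _, move L, go to R
R | [X]_YYXYX   read X → write _, move R, go to R
R | _[_]YYXYX   read _ → write X, move R, go to T
T | _X[Y]YXYX   read Y → write X, move L, go to S
S | _[X]XYXYX   read X → write _, move L, go to R
R | [_]_XYXYX   read _ → write X, move R, go to T
T | X[_]XYXYX
Cell 0 holds _ when M halts.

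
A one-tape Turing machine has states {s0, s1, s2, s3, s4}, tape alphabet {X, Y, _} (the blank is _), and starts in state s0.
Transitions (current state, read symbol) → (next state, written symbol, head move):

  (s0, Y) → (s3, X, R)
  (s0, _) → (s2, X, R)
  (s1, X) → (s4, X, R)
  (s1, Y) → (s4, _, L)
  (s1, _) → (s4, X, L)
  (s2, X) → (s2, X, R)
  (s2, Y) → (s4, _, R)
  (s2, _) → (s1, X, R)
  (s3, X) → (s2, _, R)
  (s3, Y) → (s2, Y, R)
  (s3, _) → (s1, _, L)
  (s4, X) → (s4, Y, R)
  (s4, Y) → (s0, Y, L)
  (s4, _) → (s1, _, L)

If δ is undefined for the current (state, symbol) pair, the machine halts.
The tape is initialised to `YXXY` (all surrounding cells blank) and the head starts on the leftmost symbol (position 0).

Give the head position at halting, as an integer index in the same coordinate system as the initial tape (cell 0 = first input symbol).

0

state=s0 head=0 tape=[Y]XXY_   (s0,Y)→(s3,X,R)
state=s3 head=1 tape=X[X]XY_   (s3,X)→(s2,_,R)
state=s2 head=2 tape=X_[X]Y_   (s2,X)→(s2,X,R)
state=s2 head=3 tape=X_X[Y]_   (s2,Y)→(s4,_,R)
state=s4 head=4 tape=X_X_[_]   (s4,_)→(s1,_,L)
state=s1 head=3 tape=X_X[_]_   (s1,_)→(s4,X,L)
state=s4 head=2 tape=X_[X]X_   (s4,X)→(s4,Y,R)
state=s4 head=3 tape=X_Y[X]_   (s4,X)→(s4,Y,R)
state=s4 head=4 tape=X_YY[_]   (s4,_)→(s1,_,L)
state=s1 head=3 tape=X_Y[Y]_   (s1,Y)→(s4,_,L)
state=s4 head=2 tape=X_[Y]__   (s4,Y)→(s0,Y,L)
state=s0 head=1 tape=X[_]Y__   (s0,_)→(s2,X,R)
state=s2 head=2 tape=XX[Y]__   (s2,Y)→(s4,_,R)
state=s4 head=3 tape=XX_[_]_   (s4,_)→(s1,_,L)
state=s1 head=2 tape=XX[_]__   (s1,_)→(s4,X,L)
state=s4 head=1 tape=X[X]X__   (s4,X)→(s4,Y,R)
state=s4 head=2 tape=XY[X]__   (s4,X)→(s4,Y,R)
state=s4 head=3 tape=XYY[_]_   (s4,_)→(s1,_,L)
state=s1 head=2 tape=XY[Y]__   (s1,Y)→(s4,_,L)
state=s4 head=1 tape=X[Y]___   (s4,Y)→(s0,Y,L)
state=s0 head=0 tape=[X]Y___
At halt the head is at cell 0.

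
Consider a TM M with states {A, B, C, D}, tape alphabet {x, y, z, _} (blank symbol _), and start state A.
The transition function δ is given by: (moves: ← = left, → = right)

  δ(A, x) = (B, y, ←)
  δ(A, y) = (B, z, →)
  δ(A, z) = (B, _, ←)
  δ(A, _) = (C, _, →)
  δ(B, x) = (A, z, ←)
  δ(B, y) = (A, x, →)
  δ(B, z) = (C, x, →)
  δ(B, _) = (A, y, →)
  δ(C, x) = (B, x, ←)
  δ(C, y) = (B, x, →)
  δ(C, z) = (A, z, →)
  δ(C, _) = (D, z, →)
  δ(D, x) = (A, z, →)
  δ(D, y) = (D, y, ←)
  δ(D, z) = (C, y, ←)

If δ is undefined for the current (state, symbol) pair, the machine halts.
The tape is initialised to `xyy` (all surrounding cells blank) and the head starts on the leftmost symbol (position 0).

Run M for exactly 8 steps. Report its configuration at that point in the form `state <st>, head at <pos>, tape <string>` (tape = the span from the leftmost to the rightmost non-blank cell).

state D, head at 6, tape yzxzy_z

A | _[x]yy____   read x → write y, move ←, go to B
B | [_]yyy____   read _ → write y, move →, go to A
A | y[y]yy____   read y → write z, move →, go to B
B | yz[y]y____   read y → write x, move →, go to A
A | yzx[y]____   read y → write z, move →, go to B
B | yzxz[_]___   read _ → write y, move →, go to A
A | yzxzy[_]__   read _ → write _, move →, go to C
C | yzxzy_[_]_   read _ → write z, move →, go to D
D | yzxzy_z[_]
After 8 steps: state D, head at 6, tape yzxzy_z.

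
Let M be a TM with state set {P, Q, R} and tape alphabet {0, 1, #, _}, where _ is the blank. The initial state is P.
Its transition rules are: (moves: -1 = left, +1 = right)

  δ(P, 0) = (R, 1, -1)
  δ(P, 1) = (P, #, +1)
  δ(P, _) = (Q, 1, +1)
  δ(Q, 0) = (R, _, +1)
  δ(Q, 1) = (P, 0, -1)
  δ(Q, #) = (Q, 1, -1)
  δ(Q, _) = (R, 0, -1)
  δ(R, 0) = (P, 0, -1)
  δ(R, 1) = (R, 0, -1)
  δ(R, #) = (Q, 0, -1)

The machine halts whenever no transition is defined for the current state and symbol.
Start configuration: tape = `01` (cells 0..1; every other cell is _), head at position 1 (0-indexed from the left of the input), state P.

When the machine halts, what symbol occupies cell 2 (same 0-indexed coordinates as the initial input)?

P | 0[1]___   read 1 → write #, move +1, go to P
P | 0#[_]__   read _ → write 1, move +1, go to Q
Q | 0#1[_]_   read _ → write 0, move -1, go to R
R | 0#[1]0_   read 1 → write 0, move -1, go to R
R | 0[#]00_   read # → write 0, move -1, go to Q
Q | [0]000_   read 0 → write _, move +1, go to R
R | _[0]00_   read 0 → write 0, move -1, go to P
P | [_]000_   read _ → write 1, move +1, go to Q
Q | 1[0]00_   read 0 → write _, move +1, go to R
R | 1_[0]0_   read 0 → write 0, move -1, go to P
P | 1[_]00_   read _ → write 1, move +1, go to Q
Q | 11[0]0_   read 0 → write _, move +1, go to R
R | 11_[0]_   read 0 → write 0, move -1, go to P
P | 11[_]0_   read _ → write 1, move +1, go to Q
Q | 111[0]_   read 0 → write _, move +1, go to R
R | 111_[_]
Cell 2 holds 1 when M halts.

1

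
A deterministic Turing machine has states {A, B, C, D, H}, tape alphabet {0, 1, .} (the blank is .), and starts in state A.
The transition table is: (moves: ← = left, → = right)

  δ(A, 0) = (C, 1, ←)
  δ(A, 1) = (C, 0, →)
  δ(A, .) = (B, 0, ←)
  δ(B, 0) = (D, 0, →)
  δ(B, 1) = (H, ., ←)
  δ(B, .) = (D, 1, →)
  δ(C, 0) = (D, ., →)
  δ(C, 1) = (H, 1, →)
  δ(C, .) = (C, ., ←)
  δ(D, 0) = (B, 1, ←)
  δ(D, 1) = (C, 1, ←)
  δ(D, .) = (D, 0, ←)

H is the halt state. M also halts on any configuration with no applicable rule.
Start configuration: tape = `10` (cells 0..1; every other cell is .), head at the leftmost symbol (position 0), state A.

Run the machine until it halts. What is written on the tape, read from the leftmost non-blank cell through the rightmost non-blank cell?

A | .[1]0.   read 1 → write 0, move →, go to C
C | .0[0].   read 0 → write ., move →, go to D
D | .0.[.]   read . → write 0, move ←, go to D
D | .0[.]0   read . → write 0, move ←, go to D
D | .[0]00   read 0 → write 1, move ←, go to B
B | [.]100   read . → write 1, move →, go to D
D | 1[1]00   read 1 → write 1, move ←, go to C
C | [1]100   read 1 → write 1, move →, go to H
H | 1[1]00
The non-blank tape span at halt is 1100.

1100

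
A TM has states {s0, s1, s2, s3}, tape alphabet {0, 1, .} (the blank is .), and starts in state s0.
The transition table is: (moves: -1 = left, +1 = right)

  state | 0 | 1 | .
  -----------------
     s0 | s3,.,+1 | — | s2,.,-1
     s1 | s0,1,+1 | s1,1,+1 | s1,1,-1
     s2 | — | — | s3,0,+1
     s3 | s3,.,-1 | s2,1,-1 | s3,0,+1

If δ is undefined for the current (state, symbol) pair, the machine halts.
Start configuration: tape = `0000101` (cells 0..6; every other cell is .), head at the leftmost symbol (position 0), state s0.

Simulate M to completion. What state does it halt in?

s0 | ..[0]000101   read 0 → write ., move +1, go to s3
s3 | ...[0]00101   read 0 → write ., move -1, go to s3
s3 | ..[.].00101   read . → write 0, move +1, go to s3
s3 | ..0[.]00101   read . → write 0, move +1, go to s3
s3 | ..00[0]0101   read 0 → write ., move -1, go to s3
s3 | ..0[0].0101   read 0 → write ., move -1, go to s3
s3 | ..[0]..0101   read 0 → write ., move -1, go to s3
s3 | .[.]...0101   read . → write 0, move +1, go to s3
s3 | .0[.]..0101   read . → write 0, move +1, go to s3
s3 | .00[.].0101   read . → write 0, move +1, go to s3
s3 | .000[.]0101   read . → write 0, move +1, go to s3
s3 | .0000[0]101   read 0 → write ., move -1, go to s3
s3 | .000[0].101   read 0 → write ., move -1, go to s3
s3 | .00[0]..101   read 0 → write ., move -1, go to s3
s3 | .0[0]...101   read 0 → write ., move -1, go to s3
s3 | .[0]....101   read 0 → write ., move -1, go to s3
s3 | [.].....101   read . → write 0, move +1, go to s3
s3 | 0[.]....101   read . → write 0, move +1, go to s3
s3 | 00[.]...101   read . → write 0, move +1, go to s3
s3 | 000[.]..101   read . → write 0, move +1, go to s3
s3 | 0000[.].101   read . → write 0, move +1, go to s3
s3 | 00000[.]101   read . → write 0, move +1, go to s3
s3 | 000000[1]01   read 1 → write 1, move -1, go to s2
s2 | 00000[0]101
No transition is defined for (s2, 0); M halts in state s2.

s2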